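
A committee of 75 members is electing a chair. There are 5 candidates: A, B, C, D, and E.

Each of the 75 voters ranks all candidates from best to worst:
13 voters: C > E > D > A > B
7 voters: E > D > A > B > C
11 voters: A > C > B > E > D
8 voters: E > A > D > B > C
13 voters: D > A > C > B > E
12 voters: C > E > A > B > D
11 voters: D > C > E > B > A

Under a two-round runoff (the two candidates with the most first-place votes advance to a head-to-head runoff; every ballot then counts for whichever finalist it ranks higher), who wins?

Round 1 first-place votes: A 11, B 0, C 25, D 24, E 15. C and D advance.
Runoff: C is ranked above D on 36 ballots, D above C on 39.

D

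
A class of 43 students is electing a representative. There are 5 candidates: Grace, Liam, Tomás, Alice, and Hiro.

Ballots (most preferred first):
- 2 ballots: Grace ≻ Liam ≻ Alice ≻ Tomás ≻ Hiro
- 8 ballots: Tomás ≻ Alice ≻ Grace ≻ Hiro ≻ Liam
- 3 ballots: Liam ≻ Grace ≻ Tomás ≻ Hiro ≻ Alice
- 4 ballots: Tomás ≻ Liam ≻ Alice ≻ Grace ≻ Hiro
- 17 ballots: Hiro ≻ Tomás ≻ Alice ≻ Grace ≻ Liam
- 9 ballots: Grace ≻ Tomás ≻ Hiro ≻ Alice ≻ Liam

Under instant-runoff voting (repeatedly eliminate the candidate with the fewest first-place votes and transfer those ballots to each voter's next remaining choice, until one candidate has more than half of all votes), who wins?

Grace

Round 1: Grace 11, Liam 3, Tomás 12, Alice 0, Hiro 17. Alice eliminated.
Round 2: Grace 11, Liam 3, Tomás 12, Hiro 17. Liam eliminated.
Round 3: Grace 14, Tomás 12, Hiro 17. Tomás eliminated.
Round 4: Grace 26, Hiro 17. Grace has a majority (≥22).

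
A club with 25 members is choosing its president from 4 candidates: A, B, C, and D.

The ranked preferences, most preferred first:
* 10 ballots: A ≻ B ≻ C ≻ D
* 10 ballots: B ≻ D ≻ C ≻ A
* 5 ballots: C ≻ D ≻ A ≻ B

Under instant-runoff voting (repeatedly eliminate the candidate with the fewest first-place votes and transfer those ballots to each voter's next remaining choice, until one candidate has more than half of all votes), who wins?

Round 1: A 10, B 10, C 5, D 0. D eliminated.
Round 2: A 10, B 10, C 5. C eliminated.
Round 3: A 15, B 10. A has a majority (≥13).

A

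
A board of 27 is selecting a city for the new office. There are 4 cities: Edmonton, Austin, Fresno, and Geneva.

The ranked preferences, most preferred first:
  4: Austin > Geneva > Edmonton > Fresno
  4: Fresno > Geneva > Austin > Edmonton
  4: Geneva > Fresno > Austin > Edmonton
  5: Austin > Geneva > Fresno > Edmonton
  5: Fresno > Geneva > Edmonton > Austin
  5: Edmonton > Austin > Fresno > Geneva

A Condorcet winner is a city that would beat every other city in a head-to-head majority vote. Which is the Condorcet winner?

Austin

Austin vs Edmonton: 17–10
Austin vs Fresno: 14–13
Austin vs Geneva: 14–13
Austin beats every other city.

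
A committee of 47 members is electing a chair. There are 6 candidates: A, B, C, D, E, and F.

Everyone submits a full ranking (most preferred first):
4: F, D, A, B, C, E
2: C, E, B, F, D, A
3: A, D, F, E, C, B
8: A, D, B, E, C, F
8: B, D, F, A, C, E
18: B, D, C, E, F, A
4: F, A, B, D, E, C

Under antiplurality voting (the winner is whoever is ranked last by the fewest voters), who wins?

D

Last-place votes: A 20, B 3, C 4, D 0, E 12, F 8.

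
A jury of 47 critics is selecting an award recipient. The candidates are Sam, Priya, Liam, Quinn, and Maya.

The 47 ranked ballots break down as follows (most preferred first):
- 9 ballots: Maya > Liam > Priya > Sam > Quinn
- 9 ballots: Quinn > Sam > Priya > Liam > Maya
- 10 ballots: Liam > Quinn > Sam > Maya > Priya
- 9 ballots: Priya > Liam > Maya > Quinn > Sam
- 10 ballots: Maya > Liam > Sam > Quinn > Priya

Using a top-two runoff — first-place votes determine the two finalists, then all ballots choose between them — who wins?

Liam

Round 1 first-place votes: Sam 0, Priya 9, Liam 10, Quinn 9, Maya 19. Maya and Liam advance.
Runoff: Maya is ranked above Liam on 19 ballots, Liam above Maya on 28.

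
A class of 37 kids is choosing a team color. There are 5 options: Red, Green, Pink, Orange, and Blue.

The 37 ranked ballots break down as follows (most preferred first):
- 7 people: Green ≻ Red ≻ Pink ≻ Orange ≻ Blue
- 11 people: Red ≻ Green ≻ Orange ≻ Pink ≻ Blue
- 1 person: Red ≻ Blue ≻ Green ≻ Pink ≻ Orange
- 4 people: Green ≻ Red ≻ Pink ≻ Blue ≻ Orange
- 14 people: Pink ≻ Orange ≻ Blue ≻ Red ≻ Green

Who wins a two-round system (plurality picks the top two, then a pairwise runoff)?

Red

Round 1 first-place votes: Red 12, Green 11, Pink 14, Orange 0, Blue 0. Pink and Red advance.
Runoff: Pink is ranked above Red on 14 ballots, Red above Pink on 23.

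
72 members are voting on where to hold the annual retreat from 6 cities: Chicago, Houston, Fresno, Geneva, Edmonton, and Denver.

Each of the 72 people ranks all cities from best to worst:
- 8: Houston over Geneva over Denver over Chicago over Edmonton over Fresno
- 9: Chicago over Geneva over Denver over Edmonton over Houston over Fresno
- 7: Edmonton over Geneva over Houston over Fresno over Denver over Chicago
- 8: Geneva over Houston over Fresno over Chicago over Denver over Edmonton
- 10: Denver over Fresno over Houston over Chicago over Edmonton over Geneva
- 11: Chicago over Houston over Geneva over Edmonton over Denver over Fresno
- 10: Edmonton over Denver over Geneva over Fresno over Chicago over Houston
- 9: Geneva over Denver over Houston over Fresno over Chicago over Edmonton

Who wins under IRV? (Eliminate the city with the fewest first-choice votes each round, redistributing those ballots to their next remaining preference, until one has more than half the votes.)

Geneva

Round 1: Chicago 20, Houston 8, Fresno 0, Geneva 17, Edmonton 17, Denver 10. Fresno eliminated.
Round 2: Chicago 20, Houston 8, Geneva 17, Edmonton 17, Denver 10. Houston eliminated.
Round 3: Chicago 20, Geneva 25, Edmonton 17, Denver 10. Denver eliminated.
Round 4: Chicago 30, Geneva 25, Edmonton 17. Edmonton eliminated.
Round 5: Chicago 30, Geneva 42. Geneva has a majority (≥37).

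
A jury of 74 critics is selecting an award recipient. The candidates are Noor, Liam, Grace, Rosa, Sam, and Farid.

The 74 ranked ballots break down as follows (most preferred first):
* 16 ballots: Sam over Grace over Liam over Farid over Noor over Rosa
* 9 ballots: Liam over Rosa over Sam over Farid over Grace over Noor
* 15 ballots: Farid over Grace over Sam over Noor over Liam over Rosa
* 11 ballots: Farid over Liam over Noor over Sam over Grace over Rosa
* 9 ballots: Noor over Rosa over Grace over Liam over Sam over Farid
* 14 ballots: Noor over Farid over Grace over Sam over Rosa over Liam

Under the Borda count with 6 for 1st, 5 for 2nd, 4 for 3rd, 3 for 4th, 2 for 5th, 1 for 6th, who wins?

Farid

Noor: 16×2 + 9×1 + 15×3 + 11×4 + 9×6 + 14×6 = 268
Liam: 16×4 + 9×6 + 15×2 + 11×5 + 9×3 + 14×1 = 244
Grace: 16×5 + 9×2 + 15×5 + 11×2 + 9×4 + 14×4 = 287
Rosa: 16×1 + 9×5 + 15×1 + 11×1 + 9×5 + 14×2 = 160
Sam: 16×6 + 9×4 + 15×4 + 11×3 + 9×2 + 14×3 = 285
Farid: 16×3 + 9×3 + 15×6 + 11×6 + 9×1 + 14×5 = 310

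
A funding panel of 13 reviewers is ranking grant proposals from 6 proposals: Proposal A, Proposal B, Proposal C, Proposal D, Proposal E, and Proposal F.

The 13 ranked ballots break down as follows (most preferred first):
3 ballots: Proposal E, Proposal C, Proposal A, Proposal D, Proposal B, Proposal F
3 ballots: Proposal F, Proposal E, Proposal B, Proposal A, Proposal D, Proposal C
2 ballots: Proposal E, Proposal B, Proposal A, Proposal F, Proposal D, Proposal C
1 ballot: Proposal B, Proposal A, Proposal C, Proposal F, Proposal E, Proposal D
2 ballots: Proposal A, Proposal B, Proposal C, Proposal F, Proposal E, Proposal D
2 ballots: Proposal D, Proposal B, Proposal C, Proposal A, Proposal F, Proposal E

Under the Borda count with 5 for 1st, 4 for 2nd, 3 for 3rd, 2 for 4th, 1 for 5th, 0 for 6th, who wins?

Proposal B

Proposal A: 3×3 + 3×2 + 2×3 + 1×4 + 2×5 + 2×2 = 39
Proposal B: 3×1 + 3×3 + 2×4 + 1×5 + 2×4 + 2×4 = 41
Proposal C: 3×4 + 3×0 + 2×0 + 1×3 + 2×3 + 2×3 = 27
Proposal D: 3×2 + 3×1 + 2×1 + 1×0 + 2×0 + 2×5 = 21
Proposal E: 3×5 + 3×4 + 2×5 + 1×1 + 2×1 + 2×0 = 40
Proposal F: 3×0 + 3×5 + 2×2 + 1×2 + 2×2 + 2×1 = 27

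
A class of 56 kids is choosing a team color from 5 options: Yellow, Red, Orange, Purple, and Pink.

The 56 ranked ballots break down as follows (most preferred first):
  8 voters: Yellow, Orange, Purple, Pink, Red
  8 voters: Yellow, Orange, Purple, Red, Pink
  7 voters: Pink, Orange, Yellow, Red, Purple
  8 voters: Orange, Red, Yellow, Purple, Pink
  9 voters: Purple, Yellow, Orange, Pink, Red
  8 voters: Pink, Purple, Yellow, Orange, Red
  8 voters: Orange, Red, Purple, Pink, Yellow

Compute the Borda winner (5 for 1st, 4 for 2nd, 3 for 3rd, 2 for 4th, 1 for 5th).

Orange

Yellow: 8×5 + 8×5 + 7×3 + 8×3 + 9×4 + 8×3 + 8×1 = 193
Red: 8×1 + 8×2 + 7×2 + 8×4 + 9×1 + 8×1 + 8×4 = 119
Orange: 8×4 + 8×4 + 7×4 + 8×5 + 9×3 + 8×2 + 8×5 = 215
Purple: 8×3 + 8×3 + 7×1 + 8×2 + 9×5 + 8×4 + 8×3 = 172
Pink: 8×2 + 8×1 + 7×5 + 8×1 + 9×2 + 8×5 + 8×2 = 141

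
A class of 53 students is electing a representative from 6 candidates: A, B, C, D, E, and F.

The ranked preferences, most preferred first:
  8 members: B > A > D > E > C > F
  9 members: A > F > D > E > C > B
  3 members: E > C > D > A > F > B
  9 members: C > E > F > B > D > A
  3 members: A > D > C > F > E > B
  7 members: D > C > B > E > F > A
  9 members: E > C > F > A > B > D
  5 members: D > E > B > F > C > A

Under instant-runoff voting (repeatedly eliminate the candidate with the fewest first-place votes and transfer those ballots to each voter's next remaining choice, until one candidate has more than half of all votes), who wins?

Round 1: A 12, B 8, C 9, D 12, E 12, F 0. F eliminated.
Round 2: A 12, B 8, C 9, D 12, E 12. B eliminated.
Round 3: A 20, C 9, D 12, E 12. C eliminated.
Round 4: A 20, D 12, E 21. D eliminated.
Round 5: A 20, E 33. E has a majority (≥27).

E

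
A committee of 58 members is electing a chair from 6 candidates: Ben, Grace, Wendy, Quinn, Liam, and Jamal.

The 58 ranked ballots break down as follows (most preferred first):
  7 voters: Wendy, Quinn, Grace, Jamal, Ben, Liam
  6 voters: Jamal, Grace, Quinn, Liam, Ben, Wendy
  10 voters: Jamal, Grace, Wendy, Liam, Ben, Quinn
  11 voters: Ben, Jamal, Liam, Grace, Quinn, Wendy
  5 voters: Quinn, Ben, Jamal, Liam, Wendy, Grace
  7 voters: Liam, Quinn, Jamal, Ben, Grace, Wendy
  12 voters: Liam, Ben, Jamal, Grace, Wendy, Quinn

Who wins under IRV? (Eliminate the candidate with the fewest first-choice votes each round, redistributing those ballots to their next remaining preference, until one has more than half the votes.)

Round 1: Ben 11, Grace 0, Wendy 7, Quinn 5, Liam 19, Jamal 16. Grace eliminated.
Round 2: Ben 11, Wendy 7, Quinn 5, Liam 19, Jamal 16. Quinn eliminated.
Round 3: Ben 16, Wendy 7, Liam 19, Jamal 16. Wendy eliminated.
Round 4: Ben 16, Liam 19, Jamal 23. Ben eliminated.
Round 5: Liam 19, Jamal 39. Jamal has a majority (≥30).

Jamal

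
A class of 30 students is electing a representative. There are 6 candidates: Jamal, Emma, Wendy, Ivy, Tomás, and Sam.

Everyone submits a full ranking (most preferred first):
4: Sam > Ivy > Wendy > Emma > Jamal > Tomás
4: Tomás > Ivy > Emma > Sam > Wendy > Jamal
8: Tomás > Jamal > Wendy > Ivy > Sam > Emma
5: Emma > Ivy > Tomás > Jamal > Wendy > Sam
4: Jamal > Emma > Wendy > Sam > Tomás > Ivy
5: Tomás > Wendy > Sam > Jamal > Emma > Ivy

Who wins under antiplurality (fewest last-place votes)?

Wendy

Last-place votes: Jamal 4, Emma 8, Wendy 0, Ivy 9, Tomás 4, Sam 5.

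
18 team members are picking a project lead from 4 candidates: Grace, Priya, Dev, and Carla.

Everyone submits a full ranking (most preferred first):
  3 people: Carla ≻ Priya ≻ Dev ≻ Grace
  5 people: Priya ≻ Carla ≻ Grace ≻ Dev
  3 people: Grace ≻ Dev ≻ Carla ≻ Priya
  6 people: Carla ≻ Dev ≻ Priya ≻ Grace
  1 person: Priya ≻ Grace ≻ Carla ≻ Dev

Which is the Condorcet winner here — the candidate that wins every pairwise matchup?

Carla

Carla vs Grace: 14–4
Carla vs Priya: 12–6
Carla vs Dev: 15–3
Carla beats every other candidate.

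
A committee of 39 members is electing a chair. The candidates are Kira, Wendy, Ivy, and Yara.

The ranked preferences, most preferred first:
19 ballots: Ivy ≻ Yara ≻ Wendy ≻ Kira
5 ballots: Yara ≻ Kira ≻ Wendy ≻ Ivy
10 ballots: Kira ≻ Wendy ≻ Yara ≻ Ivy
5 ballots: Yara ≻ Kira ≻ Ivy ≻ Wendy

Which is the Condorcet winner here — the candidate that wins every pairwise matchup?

Yara

Yara vs Kira: 29–10
Yara vs Wendy: 29–10
Yara vs Ivy: 20–19
Yara beats every other candidate.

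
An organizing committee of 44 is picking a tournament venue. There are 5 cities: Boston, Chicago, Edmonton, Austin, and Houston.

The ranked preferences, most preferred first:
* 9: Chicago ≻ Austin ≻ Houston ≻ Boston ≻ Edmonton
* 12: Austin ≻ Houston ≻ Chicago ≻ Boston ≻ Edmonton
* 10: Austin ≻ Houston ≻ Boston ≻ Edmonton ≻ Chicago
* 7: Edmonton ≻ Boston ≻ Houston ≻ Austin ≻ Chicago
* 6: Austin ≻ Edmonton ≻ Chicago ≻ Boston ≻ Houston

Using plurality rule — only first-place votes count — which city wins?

First-place votes: Boston 0, Chicago 9, Edmonton 7, Austin 28, Houston 0.

Austin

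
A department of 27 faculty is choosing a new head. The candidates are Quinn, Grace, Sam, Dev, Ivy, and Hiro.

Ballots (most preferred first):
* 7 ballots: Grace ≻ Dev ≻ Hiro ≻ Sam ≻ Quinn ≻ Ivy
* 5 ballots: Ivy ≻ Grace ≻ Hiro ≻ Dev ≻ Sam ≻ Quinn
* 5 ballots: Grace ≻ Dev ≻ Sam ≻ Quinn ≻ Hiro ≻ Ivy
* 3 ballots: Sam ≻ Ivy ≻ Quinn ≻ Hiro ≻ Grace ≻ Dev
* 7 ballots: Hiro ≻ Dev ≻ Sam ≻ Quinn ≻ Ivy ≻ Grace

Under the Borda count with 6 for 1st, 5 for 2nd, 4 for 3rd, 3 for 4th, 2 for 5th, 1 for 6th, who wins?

Dev

Quinn: 7×2 + 5×1 + 5×3 + 3×4 + 7×3 = 67
Grace: 7×6 + 5×5 + 5×6 + 3×2 + 7×1 = 110
Sam: 7×3 + 5×2 + 5×4 + 3×6 + 7×4 = 97
Dev: 7×5 + 5×3 + 5×5 + 3×1 + 7×5 = 113
Ivy: 7×1 + 5×6 + 5×1 + 3×5 + 7×2 = 71
Hiro: 7×4 + 5×4 + 5×2 + 3×3 + 7×6 = 109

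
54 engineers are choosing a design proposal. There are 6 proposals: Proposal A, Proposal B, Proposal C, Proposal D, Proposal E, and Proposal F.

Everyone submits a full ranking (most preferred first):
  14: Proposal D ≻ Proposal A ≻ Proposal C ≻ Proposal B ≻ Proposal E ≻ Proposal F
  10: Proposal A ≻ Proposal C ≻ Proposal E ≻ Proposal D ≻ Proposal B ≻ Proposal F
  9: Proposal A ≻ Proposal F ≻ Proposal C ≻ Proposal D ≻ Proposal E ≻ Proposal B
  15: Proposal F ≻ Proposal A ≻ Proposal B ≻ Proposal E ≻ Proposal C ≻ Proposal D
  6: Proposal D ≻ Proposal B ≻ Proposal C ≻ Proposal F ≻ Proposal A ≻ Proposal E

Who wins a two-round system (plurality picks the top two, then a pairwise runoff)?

Proposal A

Round 1 first-place votes: Proposal A 19, Proposal B 0, Proposal C 0, Proposal D 20, Proposal E 0, Proposal F 15. Proposal D and Proposal A advance.
Runoff: Proposal D is ranked above Proposal A on 20 ballots, Proposal A above Proposal D on 34.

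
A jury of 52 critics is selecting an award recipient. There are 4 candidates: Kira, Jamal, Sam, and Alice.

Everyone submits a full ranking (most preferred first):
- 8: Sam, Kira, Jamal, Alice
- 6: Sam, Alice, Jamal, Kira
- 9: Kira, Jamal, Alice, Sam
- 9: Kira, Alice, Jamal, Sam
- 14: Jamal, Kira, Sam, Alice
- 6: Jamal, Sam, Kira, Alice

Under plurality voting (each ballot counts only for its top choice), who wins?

First-place votes: Kira 18, Jamal 20, Sam 14, Alice 0.

Jamal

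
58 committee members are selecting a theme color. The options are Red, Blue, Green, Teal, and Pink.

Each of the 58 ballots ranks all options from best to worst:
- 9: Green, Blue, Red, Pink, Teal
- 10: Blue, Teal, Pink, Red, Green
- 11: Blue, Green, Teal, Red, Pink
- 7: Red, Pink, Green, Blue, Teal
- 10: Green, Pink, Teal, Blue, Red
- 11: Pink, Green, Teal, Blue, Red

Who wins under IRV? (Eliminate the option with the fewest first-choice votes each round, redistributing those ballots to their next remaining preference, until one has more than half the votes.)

Green

Round 1: Red 7, Blue 21, Green 19, Teal 0, Pink 11. Teal eliminated.
Round 2: Red 7, Blue 21, Green 19, Pink 11. Red eliminated.
Round 3: Blue 21, Green 19, Pink 18. Pink eliminated.
Round 4: Blue 21, Green 37. Green has a majority (≥30).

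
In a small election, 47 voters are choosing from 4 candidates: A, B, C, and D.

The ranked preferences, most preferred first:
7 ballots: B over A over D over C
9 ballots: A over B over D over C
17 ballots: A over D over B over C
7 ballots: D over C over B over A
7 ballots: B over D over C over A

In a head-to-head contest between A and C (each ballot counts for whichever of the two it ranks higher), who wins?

A

A is ranked above C on 33 ballots; C above A on 14.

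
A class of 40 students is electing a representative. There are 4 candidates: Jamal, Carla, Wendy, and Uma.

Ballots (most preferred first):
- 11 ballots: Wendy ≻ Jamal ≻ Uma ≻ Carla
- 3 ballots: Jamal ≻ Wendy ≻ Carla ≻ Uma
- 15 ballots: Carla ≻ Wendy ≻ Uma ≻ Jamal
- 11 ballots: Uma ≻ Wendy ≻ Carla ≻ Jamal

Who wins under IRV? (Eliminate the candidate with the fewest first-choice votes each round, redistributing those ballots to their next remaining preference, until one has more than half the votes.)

Wendy

Round 1: Jamal 3, Carla 15, Wendy 11, Uma 11. Jamal eliminated.
Round 2: Carla 15, Wendy 14, Uma 11. Uma eliminated.
Round 3: Carla 15, Wendy 25. Wendy has a majority (≥21).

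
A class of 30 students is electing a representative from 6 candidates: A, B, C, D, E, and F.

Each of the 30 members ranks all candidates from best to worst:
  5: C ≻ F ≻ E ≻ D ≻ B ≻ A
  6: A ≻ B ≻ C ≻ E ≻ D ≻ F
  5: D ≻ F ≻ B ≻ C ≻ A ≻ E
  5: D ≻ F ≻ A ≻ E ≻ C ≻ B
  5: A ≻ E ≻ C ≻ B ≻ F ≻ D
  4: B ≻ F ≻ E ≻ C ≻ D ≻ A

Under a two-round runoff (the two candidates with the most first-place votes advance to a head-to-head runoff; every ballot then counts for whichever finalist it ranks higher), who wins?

Round 1 first-place votes: A 11, B 4, C 5, D 10, E 0, F 0. A and D advance.
Runoff: A is ranked above D on 11 ballots, D above A on 19.

D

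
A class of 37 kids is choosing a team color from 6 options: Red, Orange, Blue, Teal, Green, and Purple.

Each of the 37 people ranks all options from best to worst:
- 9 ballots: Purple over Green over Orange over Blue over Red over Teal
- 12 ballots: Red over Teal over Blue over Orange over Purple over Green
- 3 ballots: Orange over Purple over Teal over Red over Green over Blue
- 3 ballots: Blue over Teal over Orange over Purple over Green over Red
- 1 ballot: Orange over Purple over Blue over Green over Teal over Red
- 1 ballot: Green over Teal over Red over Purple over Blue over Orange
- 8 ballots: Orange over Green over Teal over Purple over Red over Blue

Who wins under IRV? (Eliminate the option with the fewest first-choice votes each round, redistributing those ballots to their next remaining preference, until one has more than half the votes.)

Orange

Round 1: Red 12, Orange 12, Blue 3, Teal 0, Green 1, Purple 9. Teal eliminated.
Round 2: Red 12, Orange 12, Blue 3, Green 1, Purple 9. Green eliminated.
Round 3: Red 13, Orange 12, Blue 3, Purple 9. Blue eliminated.
Round 4: Red 13, Orange 15, Purple 9. Purple eliminated.
Round 5: Red 13, Orange 24. Orange has a majority (≥19).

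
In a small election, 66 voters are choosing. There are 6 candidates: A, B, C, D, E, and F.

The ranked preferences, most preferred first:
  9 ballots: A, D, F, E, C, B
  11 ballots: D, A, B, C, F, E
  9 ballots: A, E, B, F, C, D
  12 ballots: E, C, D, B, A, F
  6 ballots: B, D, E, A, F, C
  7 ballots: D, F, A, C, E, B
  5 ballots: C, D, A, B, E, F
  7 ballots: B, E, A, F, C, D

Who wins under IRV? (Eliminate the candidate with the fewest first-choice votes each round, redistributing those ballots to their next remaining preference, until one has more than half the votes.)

D

Round 1: A 18, B 13, C 5, D 18, E 12, F 0. F eliminated.
Round 2: A 18, B 13, C 5, D 18, E 12. C eliminated.
Round 3: A 18, B 13, D 23, E 12. E eliminated.
Round 4: A 18, B 13, D 35. D has a majority (≥34).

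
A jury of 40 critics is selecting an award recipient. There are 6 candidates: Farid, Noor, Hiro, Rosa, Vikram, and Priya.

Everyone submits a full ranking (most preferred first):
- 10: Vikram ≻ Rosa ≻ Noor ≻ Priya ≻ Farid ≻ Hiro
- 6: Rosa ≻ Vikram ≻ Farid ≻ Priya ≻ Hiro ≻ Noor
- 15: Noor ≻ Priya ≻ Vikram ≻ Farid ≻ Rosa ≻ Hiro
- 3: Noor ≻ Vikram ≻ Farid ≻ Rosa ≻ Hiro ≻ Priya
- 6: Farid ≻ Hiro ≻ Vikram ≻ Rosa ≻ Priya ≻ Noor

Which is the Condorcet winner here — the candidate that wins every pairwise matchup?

Vikram

Vikram vs Farid: 34–6
Vikram vs Noor: 22–18
Vikram vs Hiro: 34–6
Vikram vs Rosa: 34–6
Vikram vs Priya: 25–15
Vikram beats every other candidate.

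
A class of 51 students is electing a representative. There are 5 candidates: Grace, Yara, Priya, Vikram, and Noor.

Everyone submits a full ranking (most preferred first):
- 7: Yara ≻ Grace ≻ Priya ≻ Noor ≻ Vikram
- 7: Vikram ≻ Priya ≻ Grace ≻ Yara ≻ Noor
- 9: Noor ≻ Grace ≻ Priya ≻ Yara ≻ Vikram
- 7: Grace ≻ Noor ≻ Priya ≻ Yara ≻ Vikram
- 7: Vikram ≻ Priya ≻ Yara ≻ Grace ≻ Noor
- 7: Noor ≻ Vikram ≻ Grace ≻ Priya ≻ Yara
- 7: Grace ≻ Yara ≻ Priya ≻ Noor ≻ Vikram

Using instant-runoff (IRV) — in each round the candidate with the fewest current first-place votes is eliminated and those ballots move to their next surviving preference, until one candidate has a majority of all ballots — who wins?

Round 1: Grace 14, Yara 7, Priya 0, Vikram 14, Noor 16. Priya eliminated.
Round 2: Grace 14, Yara 7, Vikram 14, Noor 16. Yara eliminated.
Round 3: Grace 21, Vikram 14, Noor 16. Vikram eliminated.
Round 4: Grace 35, Noor 16. Grace has a majority (≥26).

Grace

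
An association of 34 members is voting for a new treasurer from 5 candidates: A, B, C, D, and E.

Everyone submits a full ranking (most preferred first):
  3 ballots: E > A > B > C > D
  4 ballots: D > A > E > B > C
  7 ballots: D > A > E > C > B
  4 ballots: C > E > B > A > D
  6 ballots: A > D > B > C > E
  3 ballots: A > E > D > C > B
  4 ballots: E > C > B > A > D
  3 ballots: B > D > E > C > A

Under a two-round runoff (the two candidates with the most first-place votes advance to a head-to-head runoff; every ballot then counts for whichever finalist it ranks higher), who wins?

A

Round 1 first-place votes: A 9, B 3, C 4, D 11, E 7. D and A advance.
Runoff: D is ranked above A on 14 ballots, A above D on 20.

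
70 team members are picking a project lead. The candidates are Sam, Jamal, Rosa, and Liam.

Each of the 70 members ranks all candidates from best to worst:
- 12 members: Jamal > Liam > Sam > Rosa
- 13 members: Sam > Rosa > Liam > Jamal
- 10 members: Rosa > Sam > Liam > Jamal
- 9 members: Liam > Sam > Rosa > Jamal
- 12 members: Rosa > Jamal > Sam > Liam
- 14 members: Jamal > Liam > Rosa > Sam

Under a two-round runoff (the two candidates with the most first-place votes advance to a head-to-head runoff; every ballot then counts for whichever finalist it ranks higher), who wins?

Round 1 first-place votes: Sam 13, Jamal 26, Rosa 22, Liam 9. Jamal and Rosa advance.
Runoff: Jamal is ranked above Rosa on 26 ballots, Rosa above Jamal on 44.

Rosa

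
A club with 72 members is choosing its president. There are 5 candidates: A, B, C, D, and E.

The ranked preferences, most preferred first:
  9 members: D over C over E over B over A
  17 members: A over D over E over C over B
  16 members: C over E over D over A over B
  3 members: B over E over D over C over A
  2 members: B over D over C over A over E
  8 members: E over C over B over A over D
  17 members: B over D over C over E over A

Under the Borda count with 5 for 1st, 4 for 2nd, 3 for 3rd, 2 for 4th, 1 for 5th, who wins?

A: 9×1 + 17×5 + 16×2 + 3×1 + 2×2 + 8×2 + 17×1 = 166
B: 9×2 + 17×1 + 16×1 + 3×5 + 2×5 + 8×3 + 17×5 = 185
C: 9×4 + 17×2 + 16×5 + 3×2 + 2×3 + 8×4 + 17×3 = 245
D: 9×5 + 17×4 + 16×3 + 3×3 + 2×4 + 8×1 + 17×4 = 254
E: 9×3 + 17×3 + 16×4 + 3×4 + 2×1 + 8×5 + 17×2 = 230

D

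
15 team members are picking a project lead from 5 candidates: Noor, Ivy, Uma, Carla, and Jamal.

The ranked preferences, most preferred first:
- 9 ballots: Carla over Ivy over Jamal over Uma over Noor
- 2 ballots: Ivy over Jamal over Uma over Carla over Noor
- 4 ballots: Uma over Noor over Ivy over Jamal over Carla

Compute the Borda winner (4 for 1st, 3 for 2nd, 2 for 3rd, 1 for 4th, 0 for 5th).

Noor: 9×0 + 2×0 + 4×3 = 12
Ivy: 9×3 + 2×4 + 4×2 = 43
Uma: 9×1 + 2×2 + 4×4 = 29
Carla: 9×4 + 2×1 + 4×0 = 38
Jamal: 9×2 + 2×3 + 4×1 = 28

Ivy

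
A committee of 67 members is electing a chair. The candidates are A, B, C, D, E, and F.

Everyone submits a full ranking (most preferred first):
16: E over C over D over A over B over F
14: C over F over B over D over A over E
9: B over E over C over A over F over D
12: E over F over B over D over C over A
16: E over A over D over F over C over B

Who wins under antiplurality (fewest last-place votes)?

C

Last-place votes: A 12, B 16, C 0, D 9, E 14, F 16.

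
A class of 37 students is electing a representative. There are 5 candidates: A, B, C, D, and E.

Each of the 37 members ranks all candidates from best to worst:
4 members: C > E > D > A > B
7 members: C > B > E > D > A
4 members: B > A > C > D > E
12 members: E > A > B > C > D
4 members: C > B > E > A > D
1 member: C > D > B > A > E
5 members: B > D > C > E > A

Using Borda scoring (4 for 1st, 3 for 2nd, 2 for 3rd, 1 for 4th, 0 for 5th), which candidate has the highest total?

B

A: 4×1 + 7×0 + 4×3 + 12×3 + 4×1 + 1×1 + 5×0 = 57
B: 4×0 + 7×3 + 4×4 + 12×2 + 4×3 + 1×2 + 5×4 = 95
C: 4×4 + 7×4 + 4×2 + 12×1 + 4×4 + 1×4 + 5×2 = 94
D: 4×2 + 7×1 + 4×1 + 12×0 + 4×0 + 1×3 + 5×3 = 37
E: 4×3 + 7×2 + 4×0 + 12×4 + 4×2 + 1×0 + 5×1 = 87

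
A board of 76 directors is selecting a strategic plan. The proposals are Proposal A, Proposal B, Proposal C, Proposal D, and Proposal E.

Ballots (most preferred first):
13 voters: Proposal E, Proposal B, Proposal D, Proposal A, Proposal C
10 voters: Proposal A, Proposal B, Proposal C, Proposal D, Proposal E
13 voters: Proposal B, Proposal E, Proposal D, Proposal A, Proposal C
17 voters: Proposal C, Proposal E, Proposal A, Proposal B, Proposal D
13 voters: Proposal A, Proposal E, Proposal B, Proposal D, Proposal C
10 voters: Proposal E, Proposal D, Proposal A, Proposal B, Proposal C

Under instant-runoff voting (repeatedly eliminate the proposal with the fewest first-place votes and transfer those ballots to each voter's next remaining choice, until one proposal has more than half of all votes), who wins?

Round 1: Proposal A 23, Proposal B 13, Proposal C 17, Proposal D 0, Proposal E 23. Proposal D eliminated.
Round 2: Proposal A 23, Proposal B 13, Proposal C 17, Proposal E 23. Proposal B eliminated.
Round 3: Proposal A 23, Proposal C 17, Proposal E 36. Proposal C eliminated.
Round 4: Proposal A 23, Proposal E 53. Proposal E has a majority (≥39).

Proposal E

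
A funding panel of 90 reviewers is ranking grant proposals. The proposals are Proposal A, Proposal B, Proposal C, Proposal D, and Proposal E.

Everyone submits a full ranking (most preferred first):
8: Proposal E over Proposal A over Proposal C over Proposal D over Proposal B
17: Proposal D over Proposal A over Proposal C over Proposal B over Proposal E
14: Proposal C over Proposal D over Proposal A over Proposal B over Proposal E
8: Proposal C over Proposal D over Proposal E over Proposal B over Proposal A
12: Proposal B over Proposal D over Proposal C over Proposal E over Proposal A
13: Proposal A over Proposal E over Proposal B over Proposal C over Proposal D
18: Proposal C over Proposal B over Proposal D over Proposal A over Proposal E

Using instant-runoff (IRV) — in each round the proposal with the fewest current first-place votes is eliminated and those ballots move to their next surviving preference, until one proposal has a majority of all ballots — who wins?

Round 1: Proposal A 13, Proposal B 12, Proposal C 40, Proposal D 17, Proposal E 8. Proposal E eliminated.
Round 2: Proposal A 21, Proposal B 12, Proposal C 40, Proposal D 17. Proposal B eliminated.
Round 3: Proposal A 21, Proposal C 40, Proposal D 29. Proposal A eliminated.
Round 4: Proposal C 61, Proposal D 29. Proposal C has a majority (≥46).

Proposal C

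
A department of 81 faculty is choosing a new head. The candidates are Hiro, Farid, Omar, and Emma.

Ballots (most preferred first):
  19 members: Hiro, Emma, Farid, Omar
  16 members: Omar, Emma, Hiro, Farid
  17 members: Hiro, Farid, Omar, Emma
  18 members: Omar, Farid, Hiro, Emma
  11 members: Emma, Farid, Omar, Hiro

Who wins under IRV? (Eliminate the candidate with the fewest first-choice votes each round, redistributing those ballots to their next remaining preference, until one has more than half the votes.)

Round 1: Hiro 36, Farid 0, Omar 34, Emma 11. Farid eliminated.
Round 2: Hiro 36, Omar 34, Emma 11. Emma eliminated.
Round 3: Hiro 36, Omar 45. Omar has a majority (≥41).

Omar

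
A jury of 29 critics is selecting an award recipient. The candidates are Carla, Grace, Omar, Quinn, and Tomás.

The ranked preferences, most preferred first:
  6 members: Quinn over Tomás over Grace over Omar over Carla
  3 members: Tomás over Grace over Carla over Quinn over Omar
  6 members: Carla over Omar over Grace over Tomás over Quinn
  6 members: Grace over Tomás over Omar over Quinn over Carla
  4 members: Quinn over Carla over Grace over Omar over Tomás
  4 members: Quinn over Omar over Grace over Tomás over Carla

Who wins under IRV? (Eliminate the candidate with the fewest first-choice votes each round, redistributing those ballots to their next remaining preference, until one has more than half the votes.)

Round 1: Carla 6, Grace 6, Omar 0, Quinn 14, Tomás 3. Omar eliminated.
Round 2: Carla 6, Grace 6, Quinn 14, Tomás 3. Tomás eliminated.
Round 3: Carla 6, Grace 9, Quinn 14. Carla eliminated.
Round 4: Grace 15, Quinn 14. Grace has a majority (≥15).

Grace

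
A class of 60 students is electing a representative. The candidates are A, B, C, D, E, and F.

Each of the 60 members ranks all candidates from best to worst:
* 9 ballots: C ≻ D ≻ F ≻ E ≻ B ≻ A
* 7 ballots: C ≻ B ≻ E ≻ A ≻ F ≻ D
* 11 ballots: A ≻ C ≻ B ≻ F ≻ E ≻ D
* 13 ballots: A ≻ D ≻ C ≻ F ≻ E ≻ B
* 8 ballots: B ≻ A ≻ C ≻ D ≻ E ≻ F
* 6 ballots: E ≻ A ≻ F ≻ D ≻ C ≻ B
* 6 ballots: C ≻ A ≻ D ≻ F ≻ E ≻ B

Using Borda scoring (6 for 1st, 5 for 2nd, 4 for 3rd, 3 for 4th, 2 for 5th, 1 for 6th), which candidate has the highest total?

A: 9×1 + 7×3 + 11×6 + 13×6 + 8×5 + 6×5 + 6×5 = 274
B: 9×2 + 7×5 + 11×4 + 13×1 + 8×6 + 6×1 + 6×1 = 170
C: 9×6 + 7×6 + 11×5 + 13×4 + 8×4 + 6×2 + 6×6 = 283
D: 9×5 + 7×1 + 11×1 + 13×5 + 8×3 + 6×3 + 6×4 = 194
E: 9×3 + 7×4 + 11×2 + 13×2 + 8×2 + 6×6 + 6×2 = 167
F: 9×4 + 7×2 + 11×3 + 13×3 + 8×1 + 6×4 + 6×3 = 172

C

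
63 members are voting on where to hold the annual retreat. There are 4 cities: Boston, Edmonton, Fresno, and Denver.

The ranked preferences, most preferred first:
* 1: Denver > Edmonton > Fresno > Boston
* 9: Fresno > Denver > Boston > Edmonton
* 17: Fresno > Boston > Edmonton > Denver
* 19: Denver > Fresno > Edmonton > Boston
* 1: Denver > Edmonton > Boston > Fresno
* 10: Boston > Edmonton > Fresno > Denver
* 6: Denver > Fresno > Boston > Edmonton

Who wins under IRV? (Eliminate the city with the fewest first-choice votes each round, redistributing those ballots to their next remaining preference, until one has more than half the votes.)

Fresno

Round 1: Boston 10, Edmonton 0, Fresno 26, Denver 27. Edmonton eliminated.
Round 2: Boston 10, Fresno 26, Denver 27. Boston eliminated.
Round 3: Fresno 36, Denver 27. Fresno has a majority (≥32).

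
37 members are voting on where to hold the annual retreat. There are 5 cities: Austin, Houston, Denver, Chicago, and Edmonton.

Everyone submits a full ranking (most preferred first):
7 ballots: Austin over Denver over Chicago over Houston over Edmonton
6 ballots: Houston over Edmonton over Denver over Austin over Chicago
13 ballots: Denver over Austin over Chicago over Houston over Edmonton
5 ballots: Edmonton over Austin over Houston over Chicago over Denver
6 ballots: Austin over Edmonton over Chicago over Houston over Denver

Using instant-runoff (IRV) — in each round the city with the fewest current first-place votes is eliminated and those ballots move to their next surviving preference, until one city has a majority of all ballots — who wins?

Round 1: Austin 13, Houston 6, Denver 13, Chicago 0, Edmonton 5. Chicago eliminated.
Round 2: Austin 13, Houston 6, Denver 13, Edmonton 5. Edmonton eliminated.
Round 3: Austin 18, Houston 6, Denver 13. Houston eliminated.
Round 4: Austin 18, Denver 19. Denver has a majority (≥19).

Denver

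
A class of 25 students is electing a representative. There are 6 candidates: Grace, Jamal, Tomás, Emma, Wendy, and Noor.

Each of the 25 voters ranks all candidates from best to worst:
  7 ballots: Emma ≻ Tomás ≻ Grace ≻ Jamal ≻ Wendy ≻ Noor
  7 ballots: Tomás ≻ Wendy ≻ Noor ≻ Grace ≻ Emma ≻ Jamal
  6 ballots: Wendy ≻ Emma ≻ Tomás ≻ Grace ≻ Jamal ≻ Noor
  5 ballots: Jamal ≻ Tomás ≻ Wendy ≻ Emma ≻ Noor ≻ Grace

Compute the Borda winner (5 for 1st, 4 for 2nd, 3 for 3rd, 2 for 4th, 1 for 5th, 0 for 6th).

Grace: 7×3 + 7×2 + 6×2 + 5×0 = 47
Jamal: 7×2 + 7×0 + 6×1 + 5×5 = 45
Tomás: 7×4 + 7×5 + 6×3 + 5×4 = 101
Emma: 7×5 + 7×1 + 6×4 + 5×2 = 76
Wendy: 7×1 + 7×4 + 6×5 + 5×3 = 80
Noor: 7×0 + 7×3 + 6×0 + 5×1 = 26

Tomás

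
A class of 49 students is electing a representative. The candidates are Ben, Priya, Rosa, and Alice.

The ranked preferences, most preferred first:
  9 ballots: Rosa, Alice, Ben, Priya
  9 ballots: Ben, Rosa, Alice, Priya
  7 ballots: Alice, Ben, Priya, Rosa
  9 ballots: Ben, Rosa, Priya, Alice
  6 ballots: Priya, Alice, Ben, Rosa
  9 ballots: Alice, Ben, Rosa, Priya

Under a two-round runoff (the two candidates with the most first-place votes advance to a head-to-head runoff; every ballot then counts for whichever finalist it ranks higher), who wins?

Alice

Round 1 first-place votes: Ben 18, Priya 6, Rosa 9, Alice 16. Ben and Alice advance.
Runoff: Ben is ranked above Alice on 18 ballots, Alice above Ben on 31.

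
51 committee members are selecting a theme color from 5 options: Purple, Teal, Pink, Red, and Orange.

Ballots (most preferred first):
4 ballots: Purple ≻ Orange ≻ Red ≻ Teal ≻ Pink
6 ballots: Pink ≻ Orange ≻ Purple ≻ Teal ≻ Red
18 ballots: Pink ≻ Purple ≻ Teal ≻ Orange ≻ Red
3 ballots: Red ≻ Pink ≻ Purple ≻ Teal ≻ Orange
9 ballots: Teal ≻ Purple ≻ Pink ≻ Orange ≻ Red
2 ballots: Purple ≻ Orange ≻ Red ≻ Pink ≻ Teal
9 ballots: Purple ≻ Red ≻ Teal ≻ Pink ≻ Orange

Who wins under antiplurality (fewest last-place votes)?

Last-place votes: Purple 0, Teal 2, Pink 4, Red 33, Orange 12.

Purple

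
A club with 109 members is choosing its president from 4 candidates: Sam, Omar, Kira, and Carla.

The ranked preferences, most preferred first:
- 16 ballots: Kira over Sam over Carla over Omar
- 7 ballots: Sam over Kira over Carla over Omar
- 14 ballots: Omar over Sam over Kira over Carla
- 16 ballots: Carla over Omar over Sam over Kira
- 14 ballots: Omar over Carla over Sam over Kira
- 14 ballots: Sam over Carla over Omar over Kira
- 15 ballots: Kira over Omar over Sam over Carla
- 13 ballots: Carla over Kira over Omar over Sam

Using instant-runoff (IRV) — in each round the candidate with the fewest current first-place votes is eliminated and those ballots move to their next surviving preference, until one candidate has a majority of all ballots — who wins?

Round 1: Sam 21, Omar 28, Kira 31, Carla 29. Sam eliminated.
Round 2: Omar 28, Kira 38, Carla 43. Omar eliminated.
Round 3: Kira 52, Carla 57. Carla has a majority (≥55).

Carla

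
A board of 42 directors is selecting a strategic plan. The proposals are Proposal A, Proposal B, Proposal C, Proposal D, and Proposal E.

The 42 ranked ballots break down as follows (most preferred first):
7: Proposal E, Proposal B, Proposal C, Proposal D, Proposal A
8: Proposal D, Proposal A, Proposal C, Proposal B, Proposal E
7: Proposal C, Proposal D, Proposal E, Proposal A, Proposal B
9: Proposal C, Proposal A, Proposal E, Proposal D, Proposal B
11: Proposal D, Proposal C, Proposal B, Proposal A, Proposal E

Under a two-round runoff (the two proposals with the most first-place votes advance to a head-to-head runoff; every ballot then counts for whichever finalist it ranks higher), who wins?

Round 1 first-place votes: Proposal A 0, Proposal B 0, Proposal C 16, Proposal D 19, Proposal E 7. Proposal D and Proposal C advance.
Runoff: Proposal D is ranked above Proposal C on 19 ballots, Proposal C above Proposal D on 23.

Proposal C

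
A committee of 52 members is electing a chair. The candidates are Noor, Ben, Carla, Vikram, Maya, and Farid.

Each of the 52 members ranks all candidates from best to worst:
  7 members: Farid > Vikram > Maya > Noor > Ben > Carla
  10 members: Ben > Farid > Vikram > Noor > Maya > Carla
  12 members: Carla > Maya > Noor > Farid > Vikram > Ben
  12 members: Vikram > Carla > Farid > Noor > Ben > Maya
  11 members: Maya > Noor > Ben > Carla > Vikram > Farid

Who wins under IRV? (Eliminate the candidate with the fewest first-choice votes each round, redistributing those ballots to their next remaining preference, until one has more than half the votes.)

Vikram

Round 1: Noor 0, Ben 10, Carla 12, Vikram 12, Maya 11, Farid 7. Noor eliminated.
Round 2: Ben 10, Carla 12, Vikram 12, Maya 11, Farid 7. Farid eliminated.
Round 3: Ben 10, Carla 12, Vikram 19, Maya 11. Ben eliminated.
Round 4: Carla 12, Vikram 29, Maya 11. Vikram has a majority (≥27).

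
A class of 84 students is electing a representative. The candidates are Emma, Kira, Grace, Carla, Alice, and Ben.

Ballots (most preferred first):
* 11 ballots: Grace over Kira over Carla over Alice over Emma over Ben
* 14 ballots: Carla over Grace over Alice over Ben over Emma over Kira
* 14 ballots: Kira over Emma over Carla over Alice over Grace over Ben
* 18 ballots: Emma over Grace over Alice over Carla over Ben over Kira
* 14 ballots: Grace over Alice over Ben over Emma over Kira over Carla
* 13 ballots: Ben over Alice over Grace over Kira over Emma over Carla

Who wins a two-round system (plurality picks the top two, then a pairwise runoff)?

Grace

Round 1 first-place votes: Emma 18, Kira 14, Grace 25, Carla 14, Alice 0, Ben 13. Grace and Emma advance.
Runoff: Grace is ranked above Emma on 52 ballots, Emma above Grace on 32.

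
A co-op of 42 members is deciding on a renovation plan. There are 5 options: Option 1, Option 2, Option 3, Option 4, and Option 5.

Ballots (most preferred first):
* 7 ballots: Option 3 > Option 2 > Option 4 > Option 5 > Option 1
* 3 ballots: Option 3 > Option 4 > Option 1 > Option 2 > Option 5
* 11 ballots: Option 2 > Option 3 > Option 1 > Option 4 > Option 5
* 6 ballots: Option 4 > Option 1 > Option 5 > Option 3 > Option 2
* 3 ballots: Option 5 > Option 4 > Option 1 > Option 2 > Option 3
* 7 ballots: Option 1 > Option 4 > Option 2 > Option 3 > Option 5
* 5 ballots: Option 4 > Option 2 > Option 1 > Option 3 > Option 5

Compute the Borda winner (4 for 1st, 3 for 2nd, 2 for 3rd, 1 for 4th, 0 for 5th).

Option 1: 7×0 + 3×2 + 11×2 + 6×3 + 3×2 + 7×4 + 5×2 = 90
Option 2: 7×3 + 3×1 + 11×4 + 6×0 + 3×1 + 7×2 + 5×3 = 100
Option 3: 7×4 + 3×4 + 11×3 + 6×1 + 3×0 + 7×1 + 5×1 = 91
Option 4: 7×2 + 3×3 + 11×1 + 6×4 + 3×3 + 7×3 + 5×4 = 108
Option 5: 7×1 + 3×0 + 11×0 + 6×2 + 3×4 + 7×0 + 5×0 = 31

Option 4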